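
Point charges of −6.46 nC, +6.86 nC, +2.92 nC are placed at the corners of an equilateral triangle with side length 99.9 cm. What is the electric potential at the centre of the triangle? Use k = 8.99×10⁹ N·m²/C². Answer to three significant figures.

The total potential is the scalar sum of each charge's contribution, V = Σ kqᵢ/rᵢ.
The distance from each vertex to the centroid is a/√3 = 0.577 m.
V = k[(-6.46×10⁻⁹)/(0.577) + (6.86×10⁻⁹)/(0.577) + (2.92×10⁻⁹)/(0.577)] = 51.7 V.

51.7 V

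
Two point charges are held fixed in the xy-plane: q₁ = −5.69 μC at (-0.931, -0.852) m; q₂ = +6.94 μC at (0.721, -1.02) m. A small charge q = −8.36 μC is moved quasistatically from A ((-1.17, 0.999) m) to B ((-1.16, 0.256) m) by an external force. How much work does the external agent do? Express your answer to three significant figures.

For quasistatic motion the external work equals the change in potential energy: W_ext = qΔV = q(V_B − V_A).
At A: distances to the source charges are 1.87 m, 2.77 m; V_A = Σ kqᵢ/rᵢ = -4850 V.
At B: distances to the source charges are 1.13 m, 2.27 m; V_B = Σ kqᵢ/rᵢ = -1.78×10⁴ V.
ΔV = V_B − V_A = -1.29×10⁴ V.
W_ext = qΔV = (-8.36×10⁻⁶ C)(-1.29×10⁴ V) = 0.108 J.

0.108 J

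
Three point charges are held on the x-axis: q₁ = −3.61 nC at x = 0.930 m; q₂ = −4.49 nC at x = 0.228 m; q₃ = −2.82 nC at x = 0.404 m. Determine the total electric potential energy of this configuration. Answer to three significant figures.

The work to assemble the configuration equals its total potential energy, U = Σ kqᵢqⱼ/rᵢⱼ over all pairs.
Pair separations: r₁₂ = 0.702 m, r₁₃ = 0.526 m, r₂₃ = 0.176 m.
U = (2.08×10⁻⁷) + (1.74×10⁻⁷) + (6.47×10⁻⁷) = 1.03×10⁻⁶ J.

1.03×10⁻⁶ J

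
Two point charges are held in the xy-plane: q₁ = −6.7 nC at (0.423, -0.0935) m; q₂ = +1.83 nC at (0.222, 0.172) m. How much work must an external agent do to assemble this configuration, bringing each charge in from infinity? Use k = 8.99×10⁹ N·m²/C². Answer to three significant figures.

-3.31×10⁻⁷ J

The work to assemble the configuration equals its total potential energy, U = Σ kqᵢqⱼ/rᵢⱼ over all pairs.
Pair separations: r₁₂ = 0.333 m.
U = (-3.31×10⁻⁷) = -3.31×10⁻⁷ J.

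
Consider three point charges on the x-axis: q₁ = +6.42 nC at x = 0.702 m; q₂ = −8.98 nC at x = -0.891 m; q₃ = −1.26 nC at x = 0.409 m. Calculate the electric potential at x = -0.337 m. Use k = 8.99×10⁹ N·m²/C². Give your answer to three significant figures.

-105 V

Electric potential is a scalar, so the contributions from each charge add algebraically: V = Σ kqᵢ/rᵢ.
Distances from the field point to each charge: r₁ = 1.04 m, r₂ = 0.554 m, r₃ = 0.746 m.
V = k[(6.42×10⁻⁹)/(1.04) + (-8.98×10⁻⁹)/(0.554) + (-1.26×10⁻⁹)/(0.746)] = -105 V.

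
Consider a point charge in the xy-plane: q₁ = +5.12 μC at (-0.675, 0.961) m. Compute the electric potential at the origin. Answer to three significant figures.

Electric potential is a scalar, so the contributions from each charge add algebraically: V = Σ kqᵢ/rᵢ.
Distances from the field point to each charge: r₁ = 1.17 m.
V = k[(5.12×10⁻⁶)/(1.17)] = 3.92×10⁴ V.

3.92×10⁴ V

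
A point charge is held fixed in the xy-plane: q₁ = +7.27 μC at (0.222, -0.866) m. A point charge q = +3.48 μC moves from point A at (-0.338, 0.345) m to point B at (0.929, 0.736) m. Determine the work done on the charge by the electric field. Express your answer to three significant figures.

0.0406 J

The work done by the electric force is W_field = −ΔU = −q(V_B − V_A) = q(V_A − V_B).
At A: distance to the source charge is 1.33 m; V_A = kq₁/r = 4.90×10⁴ V.
At B: distance to the source charge is 1.75 m; V_B = kq₁/r = 3.73×10⁴ V.
ΔV = V_B − V_A = -1.17×10⁴ V.
W_field = −qΔV = −(3.48×10⁻⁶ C)(-1.17×10⁴ V) = 0.0406 J.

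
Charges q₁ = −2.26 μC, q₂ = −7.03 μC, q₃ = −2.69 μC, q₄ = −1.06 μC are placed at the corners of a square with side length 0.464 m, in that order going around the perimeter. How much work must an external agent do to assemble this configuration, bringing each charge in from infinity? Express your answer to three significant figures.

The work to assemble the configuration equals its total potential energy, U = Σ kqᵢqⱼ/rᵢⱼ over all pairs.
The four side pairs have separation 0.464 m and the two diagonal pairs 0.656 m.
Summing all 6 pair terms gives U = 0.961 J.

0.961 J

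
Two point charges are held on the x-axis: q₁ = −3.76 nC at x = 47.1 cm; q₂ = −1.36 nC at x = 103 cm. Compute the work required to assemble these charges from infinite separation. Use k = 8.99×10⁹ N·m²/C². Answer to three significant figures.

The assembly work is the sum of pairwise potential energies, U = Σ_{i<j} kqᵢqⱼ/rᵢⱼ.
Pair separations: r₁₂ = 0.559 m.
U = (8.22×10⁻⁸) = 8.22×10⁻⁸ J.

8.22×10⁻⁸ J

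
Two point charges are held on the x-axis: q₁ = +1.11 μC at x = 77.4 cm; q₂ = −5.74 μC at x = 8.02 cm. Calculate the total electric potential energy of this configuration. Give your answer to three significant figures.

-0.0826 J

The assembly work is the sum of pairwise potential energies, U = Σ_{i<j} kqᵢqⱼ/rᵢⱼ.
Pair separations: r₁₂ = 0.694 m.
U = (-0.0826) = -0.0826 J.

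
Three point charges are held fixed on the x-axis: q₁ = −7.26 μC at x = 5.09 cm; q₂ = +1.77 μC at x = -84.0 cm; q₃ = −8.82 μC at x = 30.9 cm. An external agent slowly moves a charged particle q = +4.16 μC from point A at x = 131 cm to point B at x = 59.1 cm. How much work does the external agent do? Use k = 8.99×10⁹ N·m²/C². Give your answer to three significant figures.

-1.11 J

For quasistatic motion the external work equals the change in potential energy: W_ext = qΔV = q(V_B − V_A).
At A: distances to the source charges are 1.26 m, 2.15 m, 1.00 m; V_A = Σ kqᵢ/rᵢ = -1.24×10⁵ V.
At B: distances to the source charges are 0.540 m, 1.43 m, 0.282 m; V_B = Σ kqᵢ/rᵢ = -3.91×10⁵ V.
ΔV = V_B − V_A = -2.67×10⁵ V.
W_ext = qΔV = (4.16×10⁻⁶ C)(-2.67×10⁵ V) = -1.11 J.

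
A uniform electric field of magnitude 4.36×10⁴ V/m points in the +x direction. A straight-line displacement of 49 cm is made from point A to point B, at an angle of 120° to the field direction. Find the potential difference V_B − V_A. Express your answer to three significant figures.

1.07×10⁴ V

Only the component of displacement along E changes the potential: ΔV = −E·d·cosθ.
ΔV = −(4.36×10⁴ V/m)(0.490 m)cos120° = 1.07×10⁴ V.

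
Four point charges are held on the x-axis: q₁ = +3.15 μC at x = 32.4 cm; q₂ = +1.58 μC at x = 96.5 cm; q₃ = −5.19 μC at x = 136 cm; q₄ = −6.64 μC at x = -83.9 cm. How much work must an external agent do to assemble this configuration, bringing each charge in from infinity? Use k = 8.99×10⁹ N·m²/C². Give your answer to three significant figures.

The work to assemble the configuration equals its total potential energy, U = Σ kqᵢqⱼ/rᵢⱼ over all pairs.
Pair separations: r₁₂ = 0.641 m, r₁₃ = 1.04 m, r₁₄ = 1.16 m, r₂₃ = 0.395 m, r₂₄ = 1.80 m, r₃₄ = 2.20 m.
Summing all 6 pair terms gives U = -0.332 J.

-0.332 J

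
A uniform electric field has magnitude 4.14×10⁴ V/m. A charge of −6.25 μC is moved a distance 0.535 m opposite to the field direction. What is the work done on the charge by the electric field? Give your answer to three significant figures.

0.138 J

The potential change for a displacement 0.535 m opposite to the field direction is ΔV = +Ed = 2.21×10⁴ V.
W_field = −qΔV = 0.138 J.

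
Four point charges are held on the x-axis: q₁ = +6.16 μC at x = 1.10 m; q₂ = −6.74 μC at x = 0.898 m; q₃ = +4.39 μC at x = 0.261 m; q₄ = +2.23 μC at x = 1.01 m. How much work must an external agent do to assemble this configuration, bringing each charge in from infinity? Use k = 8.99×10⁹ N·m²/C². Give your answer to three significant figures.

The assembly work is the sum of pairwise potential energies, U = Σ_{i<j} kqᵢqⱼ/rᵢⱼ.
Pair separations: r₁₂ = 0.202 m, r₁₃ = 0.839 m, r₁₄ = 0.0900 m, r₂₃ = 0.637 m, r₂₄ = 0.112 m, r₃₄ = 0.749 m.
Summing all 6 pair terms gives U = -1.69 J.

-1.69 J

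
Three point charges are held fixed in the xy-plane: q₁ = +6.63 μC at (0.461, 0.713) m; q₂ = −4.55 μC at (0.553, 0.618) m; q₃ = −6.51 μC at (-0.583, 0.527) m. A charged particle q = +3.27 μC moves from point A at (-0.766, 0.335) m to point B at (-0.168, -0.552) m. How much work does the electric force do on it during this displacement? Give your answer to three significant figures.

The work done by the electric force is W_field = −ΔU = −q(V_B − V_A) = q(V_A − V_B).
At A: distances to the source charges are 1.28 m, 1.35 m, 0.265 m; V_A = Σ kqᵢ/rᵢ = -2.05×10⁵ V.
At B: distances to the source charges are 1.41 m, 1.37 m, 1.16 m; V_B = Σ kqᵢ/rᵢ = -3.82×10⁴ V.
ΔV = V_B − V_A = 1.66×10⁵ V.
W_field = −qΔV = −(3.27×10⁻⁶ C)(1.66×10⁵ V) = -0.544 J.

-0.544 J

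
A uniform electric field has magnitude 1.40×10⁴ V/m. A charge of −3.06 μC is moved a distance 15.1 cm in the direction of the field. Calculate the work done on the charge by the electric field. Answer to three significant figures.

-6.47×10⁻³ J

The potential change for a displacement 15.1 cm in the direction of the field is ΔV = −Ed = -2110 V.
W_field = −qΔV = -6.47×10⁻³ J.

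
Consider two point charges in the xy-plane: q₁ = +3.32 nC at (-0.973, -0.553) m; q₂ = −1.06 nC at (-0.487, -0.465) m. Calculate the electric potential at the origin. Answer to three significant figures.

The total potential is the scalar sum of each charge's contribution, V = Σ kqᵢ/rᵢ.
Distances from the field point to each charge: r₁ = 1.12 m, r₂ = 0.673 m.
V = k[(3.32×10⁻⁹)/(1.12) + (-1.06×10⁻⁹)/(0.673)] = 12.5 V.

12.5 V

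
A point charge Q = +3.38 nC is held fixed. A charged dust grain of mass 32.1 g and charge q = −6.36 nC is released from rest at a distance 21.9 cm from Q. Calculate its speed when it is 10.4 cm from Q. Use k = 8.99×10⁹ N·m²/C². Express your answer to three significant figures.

Only the electrostatic force acts, so mechanical energy is conserved: ½mv² = U₁ − U₂ = kQq(1/r₁ − 1/r₂).
U₁ − U₂ = (8.99×10⁹ N·m²/C²)(3.38×10⁻⁹ C)(-6.36×10⁻⁹ C)(1/0.219 − 1/0.104) = 9.76×10⁻⁷ J.
v = √(2·9.76×10⁻⁷/0.0321) = 7.80×10⁻³ m/s.

7.80×10⁻³ m/s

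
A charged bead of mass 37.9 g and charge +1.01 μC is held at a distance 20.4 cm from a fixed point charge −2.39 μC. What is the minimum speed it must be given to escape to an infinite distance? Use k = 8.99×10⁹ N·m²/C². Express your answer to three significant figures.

To just escape, total mechanical energy must reach zero at infinity: ½mv²_min + U = 0, so ½mv²_min = −U = |kQq|/r.
|U| = |kQq|/r = (8.99×10⁹ N·m²/C²)(2.39×10⁻⁶)(1.01×10⁻⁶)/(0.204) = 0.106 J.
v_min = √(2|U|/m) = √(2·0.106/0.0379) = 2.37 m/s.

2.37 m/s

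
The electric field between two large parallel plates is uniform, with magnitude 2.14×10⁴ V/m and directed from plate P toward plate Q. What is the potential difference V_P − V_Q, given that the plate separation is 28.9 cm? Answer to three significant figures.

6180 V

In a uniform field, potential decreases in the direction of E: ΔV = −E·d for a displacement d parallel to E.
Going from Q to P is a displacement of 28.9 cm opposite to the field, so V_P − V_Q = +Ed = 6180 V.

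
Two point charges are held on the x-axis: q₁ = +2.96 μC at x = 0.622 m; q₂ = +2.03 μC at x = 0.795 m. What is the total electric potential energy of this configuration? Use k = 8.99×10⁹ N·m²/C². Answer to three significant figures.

The work to assemble the configuration equals its total potential energy, U = Σ kqᵢqⱼ/rᵢⱼ over all pairs.
Pair separations: r₁₂ = 0.173 m.
U = (0.312) = 0.312 J.

0.312 J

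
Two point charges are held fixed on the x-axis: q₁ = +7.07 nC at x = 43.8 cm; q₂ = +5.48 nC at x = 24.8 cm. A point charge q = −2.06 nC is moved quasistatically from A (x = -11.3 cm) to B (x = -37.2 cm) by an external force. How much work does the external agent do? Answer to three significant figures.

1.93×10⁻⁷ J

For quasistatic motion the external work equals the change in potential energy: W_ext = qΔV = q(V_B − V_A).
At A: distances to the source charges are 0.551 m, 0.361 m; V_A = Σ kqᵢ/rᵢ = 252 V.
At B: distances to the source charges are 0.810 m, 0.620 m; V_B = Σ kqᵢ/rᵢ = 158 V.
ΔV = V_B − V_A = -93.9 V.
W_ext = qΔV = (-2.06×10⁻⁹ C)(-93.9 V) = 1.93×10⁻⁷ J.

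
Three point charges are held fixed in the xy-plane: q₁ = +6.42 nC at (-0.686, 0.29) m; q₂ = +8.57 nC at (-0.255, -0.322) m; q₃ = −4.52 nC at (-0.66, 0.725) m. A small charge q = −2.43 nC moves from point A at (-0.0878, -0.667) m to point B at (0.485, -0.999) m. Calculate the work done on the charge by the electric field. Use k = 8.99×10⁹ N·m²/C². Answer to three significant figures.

-3.28×10⁻⁷ J

The work done by the electric force is W_field = −ΔU = −q(V_B − V_A) = q(V_A − V_B).
At A: distances to the source charges are 1.13 m, 0.383 m, 1.51 m; V_A = Σ kqᵢ/rᵢ = 225 V.
At B: distances to the source charges are 1.74 m, 1.00 m, 2.07 m; V_B = Σ kqᵢ/rᵢ = 90.3 V.
ΔV = V_B − V_A = -135 V.
W_field = −qΔV = −(-2.43×10⁻⁹ C)(-135 V) = -3.28×10⁻⁷ J.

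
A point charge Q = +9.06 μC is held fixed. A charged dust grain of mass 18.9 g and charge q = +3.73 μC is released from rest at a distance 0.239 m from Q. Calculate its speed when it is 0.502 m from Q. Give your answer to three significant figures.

Only the electrostatic force acts, so mechanical energy is conserved: ½mv² = U₁ − U₂ = kQq(1/r₁ − 1/r₂).
U₁ − U₂ = (8.99×10⁹ N·m²/C²)(9.06×10⁻⁶ C)(3.73×10⁻⁶ C)(1/0.239 − 1/0.502) = 0.666 J.
v = √(2·0.666/0.0189) = 8.39 m/s.

8.39 m/s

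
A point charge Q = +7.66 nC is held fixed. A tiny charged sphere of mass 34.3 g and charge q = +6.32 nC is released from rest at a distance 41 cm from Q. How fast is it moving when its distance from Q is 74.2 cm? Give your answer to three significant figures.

Only the electrostatic force acts, so mechanical energy is conserved: ½mv² = U₁ − U₂ = kQq(1/r₁ − 1/r₂).
U₁ − U₂ = (8.99×10⁹ N·m²/C²)(7.66×10⁻⁹ C)(6.32×10⁻⁹ C)(1/0.410 − 1/0.742) = 4.75×10⁻⁷ J.
v = √(2·4.75×10⁻⁷/0.0343) = 5.26×10⁻³ m/s.

5.26×10⁻³ m/s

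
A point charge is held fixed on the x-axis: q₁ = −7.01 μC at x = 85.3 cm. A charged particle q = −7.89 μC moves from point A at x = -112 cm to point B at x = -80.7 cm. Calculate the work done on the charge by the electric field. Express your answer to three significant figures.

-0.0475 J

The work done by the electric force is W_field = −ΔU = −q(V_B − V_A) = q(V_A − V_B).
At A: distance to the source charge is 1.97 m; V_A = kq₁/r = -3.19×10⁴ V.
At B: distance to the source charge is 1.66 m; V_B = kq₁/r = -3.80×10⁴ V.
ΔV = V_B − V_A = -6020 V.
W_field = −qΔV = −(-7.89×10⁻⁶ C)(-6020 V) = -0.0475 J.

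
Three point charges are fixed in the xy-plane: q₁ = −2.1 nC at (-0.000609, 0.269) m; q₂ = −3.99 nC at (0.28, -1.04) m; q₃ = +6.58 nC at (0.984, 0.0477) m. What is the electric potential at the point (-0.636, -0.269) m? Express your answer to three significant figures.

-16.8 V

The total potential is the scalar sum of each charge's contribution, V = Σ kqᵢ/rᵢ.
Distances from the field point to each charge: r₁ = 0.833 m, r₂ = 1.20 m, r₃ = 1.65 m.
V = k[(-2.10×10⁻⁹)/(0.833) + (-3.99×10⁻⁹)/(1.20) + (6.58×10⁻⁹)/(1.65)] = -16.8 V.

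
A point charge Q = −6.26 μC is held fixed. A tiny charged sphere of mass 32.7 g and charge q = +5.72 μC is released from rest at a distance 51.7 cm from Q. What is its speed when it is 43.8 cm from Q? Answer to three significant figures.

Only the electrostatic force acts, so mechanical energy is conserved: ½mv² = U₁ − U₂ = kQq(1/r₁ − 1/r₂).
U₁ − U₂ = (8.99×10⁹ N·m²/C²)(-6.26×10⁻⁶ C)(5.72×10⁻⁶ C)(1/0.517 − 1/0.438) = 0.112 J.
v = √(2·0.112/0.0327) = 2.62 m/s.

2.62 m/s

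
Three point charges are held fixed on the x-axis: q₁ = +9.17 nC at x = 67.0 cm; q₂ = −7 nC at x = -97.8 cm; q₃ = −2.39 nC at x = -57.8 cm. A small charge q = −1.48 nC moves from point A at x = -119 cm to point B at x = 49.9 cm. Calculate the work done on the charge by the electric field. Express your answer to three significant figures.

The work done by the electric force is W_field = −ΔU = −q(V_B − V_A) = q(V_A − V_B).
At A: distances to the source charges are 1.86 m, 0.212 m, 0.612 m; V_A = Σ kqᵢ/rᵢ = -288 V.
At B: distances to the source charges are 0.171 m, 1.48 m, 1.08 m; V_B = Σ kqᵢ/rᵢ = 420 V.
ΔV = V_B − V_A = 707 V.
W_field = −qΔV = −(-1.48×10⁻⁹ C)(707 V) = 1.05×10⁻⁶ J.

1.05×10⁻⁶ J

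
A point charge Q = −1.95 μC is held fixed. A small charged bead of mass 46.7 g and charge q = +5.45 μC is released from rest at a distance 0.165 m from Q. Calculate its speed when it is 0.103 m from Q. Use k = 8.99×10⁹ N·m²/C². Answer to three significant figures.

Only the electrostatic force acts, so mechanical energy is conserved: ½mv² = U₁ − U₂ = kQq(1/r₁ − 1/r₂).
U₁ − U₂ = (8.99×10⁹ N·m²/C²)(-1.95×10⁻⁶ C)(5.45×10⁻⁶ C)(1/0.165 − 1/0.103) = 0.349 J.
v = √(2·0.349/0.0467) = 3.86 m/s.

3.86 m/s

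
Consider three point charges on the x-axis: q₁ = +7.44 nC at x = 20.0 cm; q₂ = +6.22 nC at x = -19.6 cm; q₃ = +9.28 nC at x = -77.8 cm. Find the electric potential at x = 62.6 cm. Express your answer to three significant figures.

Electric potential is a scalar, so the contributions from each charge add algebraically: V = Σ kqᵢ/rᵢ.
Distances from the field point to each charge: r₁ = 0.426 m, r₂ = 0.822 m, r₃ = 1.40 m.
V = k[(7.44×10⁻⁹)/(0.426) + (6.22×10⁻⁹)/(0.822) + (9.28×10⁻⁹)/(1.40)] = 284 V.

284 V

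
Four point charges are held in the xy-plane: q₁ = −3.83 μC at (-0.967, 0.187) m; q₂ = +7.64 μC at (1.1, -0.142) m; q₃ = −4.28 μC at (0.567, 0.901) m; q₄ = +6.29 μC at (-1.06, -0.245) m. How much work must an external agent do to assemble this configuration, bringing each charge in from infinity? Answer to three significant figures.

The work to assemble the configuration equals its total potential energy, U = Σ kqᵢqⱼ/rᵢⱼ over all pairs.
Pair separations: r₁₂ = 2.09 m, r₁₃ = 1.69 m, r₁₄ = 0.442 m, r₂₃ = 1.17 m, r₂₄ = 2.16 m, r₃₄ = 1.99 m.
Summing all 6 pair terms gives U = -0.701 J.

-0.701 J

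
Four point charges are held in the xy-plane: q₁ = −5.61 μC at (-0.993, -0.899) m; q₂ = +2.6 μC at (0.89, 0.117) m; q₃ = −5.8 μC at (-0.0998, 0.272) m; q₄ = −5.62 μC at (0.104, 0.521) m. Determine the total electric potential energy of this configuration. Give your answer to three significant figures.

0.922 J

The assembly work is the sum of pairwise potential energies, U = Σ_{i<j} kqᵢqⱼ/rᵢⱼ.
Pair separations: r₁₂ = 2.14 m, r₁₃ = 1.47 m, r₁₄ = 1.79 m, r₂₃ = 1.00 m, r₂₄ = 0.884 m, r₃₄ = 0.322 m.
Summing all 6 pair terms gives U = 0.922 J.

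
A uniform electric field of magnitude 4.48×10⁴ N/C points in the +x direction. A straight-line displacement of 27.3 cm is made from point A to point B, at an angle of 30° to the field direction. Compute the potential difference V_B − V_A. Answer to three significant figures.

Only the component of displacement along E changes the potential: ΔV = −E·d·cosθ.
ΔV = −(4.48×10⁴ V/m)(0.273 m)cos30° = -1.06×10⁴ V.

-1.06×10⁴ V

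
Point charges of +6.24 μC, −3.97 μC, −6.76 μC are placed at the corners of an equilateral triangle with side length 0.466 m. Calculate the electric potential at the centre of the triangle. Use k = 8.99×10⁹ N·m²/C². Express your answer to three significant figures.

The total potential is the scalar sum of each charge's contribution, V = Σ kqᵢ/rᵢ.
The distance from each vertex to the centroid is a/√3 = 0.269 m.
V = k[(6.24×10⁻⁶)/(0.269) + (-3.97×10⁻⁶)/(0.269) + (-6.76×10⁻⁶)/(0.269)] = -1.50×10⁵ V.

-1.50×10⁵ V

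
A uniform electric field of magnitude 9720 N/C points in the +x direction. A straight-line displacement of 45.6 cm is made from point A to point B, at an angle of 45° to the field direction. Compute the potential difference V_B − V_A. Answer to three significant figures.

Only the component of displacement along E changes the potential: ΔV = −E·d·cosθ.
ΔV = −(9720 V/m)(0.456 m)cos45° = -3130 V.

-3130 V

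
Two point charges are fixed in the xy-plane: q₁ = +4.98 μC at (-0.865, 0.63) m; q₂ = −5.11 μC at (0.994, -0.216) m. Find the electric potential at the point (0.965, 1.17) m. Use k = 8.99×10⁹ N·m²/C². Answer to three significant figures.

-9670 V

Electric potential is a scalar, so the contributions from each charge add algebraically: V = Σ kqᵢ/rᵢ.
Distances from the field point to each charge: r₁ = 1.91 m, r₂ = 1.39 m.
V = k[(4.98×10⁻⁶)/(1.91) + (-5.11×10⁻⁶)/(1.39)] = -9670 V.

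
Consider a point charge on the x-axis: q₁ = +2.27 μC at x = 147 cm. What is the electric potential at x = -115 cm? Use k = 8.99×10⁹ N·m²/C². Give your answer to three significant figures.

The total potential is the scalar sum of each charge's contribution, V = Σ kqᵢ/rᵢ.
V = k[(2.27×10⁻⁶)/(2.62)] = 7790 V.

7790 V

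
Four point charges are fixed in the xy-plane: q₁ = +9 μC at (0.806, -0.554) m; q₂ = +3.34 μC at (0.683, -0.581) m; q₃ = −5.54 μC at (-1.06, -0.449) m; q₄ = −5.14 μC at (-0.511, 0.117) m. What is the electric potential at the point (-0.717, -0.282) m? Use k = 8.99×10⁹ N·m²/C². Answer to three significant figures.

-1.60×10⁵ V

Electric potential is a scalar, so the contributions from each charge add algebraically: V = Σ kqᵢ/rᵢ.
Distances from the field point to each charge: r₁ = 1.55 m, r₂ = 1.43 m, r₃ = 0.381 m, r₄ = 0.449 m.
V = k[(9.00×10⁻⁶)/(1.55) + (3.34×10⁻⁶)/(1.43) + (-5.54×10⁻⁶)/(0.381) + (-5.14×10⁻⁶)/(0.449)] = -1.60×10⁵ V.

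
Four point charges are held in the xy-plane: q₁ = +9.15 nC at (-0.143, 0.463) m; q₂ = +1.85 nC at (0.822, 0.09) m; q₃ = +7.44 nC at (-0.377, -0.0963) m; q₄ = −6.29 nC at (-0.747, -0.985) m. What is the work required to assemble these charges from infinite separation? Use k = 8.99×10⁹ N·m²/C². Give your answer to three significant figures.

The work to assemble the configuration equals its total potential energy, U = Σ kqᵢqⱼ/rᵢⱼ over all pairs.
Pair separations: r₁₂ = 1.03 m, r₁₃ = 0.606 m, r₁₄ = 1.57 m, r₂₃ = 1.21 m, r₂₄ = 1.90 m, r₃₄ = 0.963 m.
Summing all 6 pair terms gives U = 4.37×10⁻⁷ J.

4.37×10⁻⁷ J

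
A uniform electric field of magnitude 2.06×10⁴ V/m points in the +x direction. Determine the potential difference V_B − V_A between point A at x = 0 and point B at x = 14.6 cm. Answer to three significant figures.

In a uniform field, potential decreases in the direction of E: V_B − V_A = −E·Δx.
V_B − V_A = −(2.06×10⁴ V/m)(0.146 m) = -3010 V.

-3010 V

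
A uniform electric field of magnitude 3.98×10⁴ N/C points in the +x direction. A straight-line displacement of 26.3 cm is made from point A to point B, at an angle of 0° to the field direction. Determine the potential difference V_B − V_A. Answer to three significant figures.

-1.05×10⁴ V

Only the component of displacement along E changes the potential: ΔV = −E·d·cosθ.
ΔV = −(3.98×10⁴ V/m)(0.263 m)cos0° = -1.05×10⁴ V.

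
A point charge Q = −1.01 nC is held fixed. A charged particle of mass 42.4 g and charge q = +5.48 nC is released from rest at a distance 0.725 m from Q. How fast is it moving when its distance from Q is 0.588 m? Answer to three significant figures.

Only the electrostatic force acts, so mechanical energy is conserved: ½mv² = U₁ − U₂ = kQq(1/r₁ − 1/r₂).
U₁ − U₂ = (8.99×10⁹ N·m²/C²)(-1.01×10⁻⁹ C)(5.48×10⁻⁹ C)(1/0.725 − 1/0.588) = 1.60×10⁻⁸ J.
v = √(2·1.60×10⁻⁸/0.0424) = 8.68×10⁻⁴ m/s.

8.68×10⁻⁴ m/s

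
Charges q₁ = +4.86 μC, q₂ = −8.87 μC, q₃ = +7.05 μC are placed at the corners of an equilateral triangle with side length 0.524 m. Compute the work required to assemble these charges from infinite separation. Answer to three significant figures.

The assembly work is the sum of pairwise potential energies, U = Σ_{i<j} kqᵢqⱼ/rᵢⱼ.
All three pair separations equal the side length, 0.524 m.
U = (-0.740) + (0.588) + (-1.07) = -1.22 J.

-1.22 J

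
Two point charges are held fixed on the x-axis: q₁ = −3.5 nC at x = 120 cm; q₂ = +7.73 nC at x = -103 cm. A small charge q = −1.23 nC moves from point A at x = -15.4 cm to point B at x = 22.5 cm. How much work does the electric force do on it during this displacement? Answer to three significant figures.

-4.06×10⁻⁸ J

The work done by the electric force is W_field = −ΔU = −q(V_B − V_A) = q(V_A − V_B).
At A: distances to the source charges are 1.35 m, 0.876 m; V_A = Σ kqᵢ/rᵢ = 56.1 V.
At B: distances to the source charges are 0.975 m, 1.26 m; V_B = Σ kqᵢ/rᵢ = 23.1 V.
ΔV = V_B − V_A = -33.0 V.
W_field = −qΔV = −(-1.23×10⁻⁹ C)(-33.0 V) = -4.06×10⁻⁸ J.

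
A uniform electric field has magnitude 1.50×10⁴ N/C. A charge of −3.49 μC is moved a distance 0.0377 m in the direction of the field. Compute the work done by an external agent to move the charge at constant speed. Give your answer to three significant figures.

1.97×10⁻³ J

The potential change for a displacement 0.0377 m in the direction of the field is ΔV = −Ed = -566 V.
W_ext = qΔV = 1.97×10⁻³ J.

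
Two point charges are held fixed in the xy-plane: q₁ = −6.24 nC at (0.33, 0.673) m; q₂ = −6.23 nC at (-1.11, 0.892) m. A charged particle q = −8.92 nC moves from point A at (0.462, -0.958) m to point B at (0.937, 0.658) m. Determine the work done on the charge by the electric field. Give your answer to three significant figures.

-5.55×10⁻⁷ J

The work done by the electric force is W_field = −ΔU = −q(V_B − V_A) = q(V_A − V_B).
At A: distances to the source charges are 1.64 m, 2.43 m; V_A = Σ kqᵢ/rᵢ = -57.4 V.
At B: distances to the source charges are 0.607 m, 2.06 m; V_B = Σ kqᵢ/rᵢ = -120 V.
ΔV = V_B − V_A = -62.2 V.
W_field = −qΔV = −(-8.92×10⁻⁹ C)(-62.2 V) = -5.55×10⁻⁷ J.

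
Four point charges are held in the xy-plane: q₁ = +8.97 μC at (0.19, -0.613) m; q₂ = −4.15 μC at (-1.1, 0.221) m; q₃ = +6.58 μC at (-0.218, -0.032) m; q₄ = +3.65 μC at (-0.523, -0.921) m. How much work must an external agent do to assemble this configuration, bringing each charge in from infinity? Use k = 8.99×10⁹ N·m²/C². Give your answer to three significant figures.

The assembly work is the sum of pairwise potential energies, U = Σ_{i<j} kqᵢqⱼ/rᵢⱼ.
Pair separations: r₁₂ = 1.54 m, r₁₃ = 0.710 m, r₁₄ = 0.777 m, r₂₃ = 0.918 m, r₂₄ = 1.28 m, r₃₄ = 0.940 m.
Summing all 6 pair terms gives U = 0.764 J.

0.764 J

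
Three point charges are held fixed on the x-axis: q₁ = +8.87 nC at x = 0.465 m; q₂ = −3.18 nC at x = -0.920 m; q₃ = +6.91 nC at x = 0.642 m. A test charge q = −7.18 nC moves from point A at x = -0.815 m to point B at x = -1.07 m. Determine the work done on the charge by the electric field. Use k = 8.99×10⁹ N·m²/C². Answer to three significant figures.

4.67×10⁻⁷ J

The work done by the electric force is W_field = −ΔU = −q(V_B − V_A) = q(V_A − V_B).
At A: distances to the source charges are 1.28 m, 0.105 m, 1.46 m; V_A = Σ kqᵢ/rᵢ = -167 V.
At B: distances to the source charges are 1.54 m, 0.150 m, 1.71 m; V_B = Σ kqᵢ/rᵢ = -102 V.
ΔV = V_B − V_A = 65.0 V.
W_field = −qΔV = −(-7.18×10⁻⁹ C)(65.0 V) = 4.67×10⁻⁷ J.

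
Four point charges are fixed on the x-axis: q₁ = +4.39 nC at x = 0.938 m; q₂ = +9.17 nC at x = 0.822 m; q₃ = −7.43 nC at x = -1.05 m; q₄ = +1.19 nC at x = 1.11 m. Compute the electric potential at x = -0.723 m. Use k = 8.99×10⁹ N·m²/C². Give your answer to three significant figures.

-121 V

Electric potential is a scalar, so the contributions from each charge add algebraically: V = Σ kqᵢ/rᵢ.
Distances from the field point to each charge: r₁ = 1.66 m, r₂ = 1.54 m, r₃ = 0.327 m, r₄ = 1.83 m.
V = k[(4.39×10⁻⁹)/(1.66) + (9.17×10⁻⁹)/(1.54) + (-7.43×10⁻⁹)/(0.327) + (1.19×10⁻⁹)/(1.83)] = -121 V.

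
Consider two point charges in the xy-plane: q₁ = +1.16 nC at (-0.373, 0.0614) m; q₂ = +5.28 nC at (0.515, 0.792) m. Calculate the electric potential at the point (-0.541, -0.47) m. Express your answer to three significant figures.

47.6 V

The total potential is the scalar sum of each charge's contribution, V = Σ kqᵢ/rᵢ.
Distances from the field point to each charge: r₁ = 0.557 m, r₂ = 1.65 m.
V = k[(1.16×10⁻⁹)/(0.557) + (5.28×10⁻⁹)/(1.65)] = 47.6 V.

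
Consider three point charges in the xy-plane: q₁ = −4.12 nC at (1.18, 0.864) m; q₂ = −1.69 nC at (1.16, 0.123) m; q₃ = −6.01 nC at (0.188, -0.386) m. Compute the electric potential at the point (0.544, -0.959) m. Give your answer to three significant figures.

The total potential is the scalar sum of each charge's contribution, V = Σ kqᵢ/rᵢ.
Distances from the field point to each charge: r₁ = 1.93 m, r₂ = 1.25 m, r₃ = 0.675 m.
V = k[(-4.12×10⁻⁹)/(1.93) + (-1.69×10⁻⁹)/(1.25) + (-6.01×10⁻⁹)/(0.675)] = -111 V.

-111 V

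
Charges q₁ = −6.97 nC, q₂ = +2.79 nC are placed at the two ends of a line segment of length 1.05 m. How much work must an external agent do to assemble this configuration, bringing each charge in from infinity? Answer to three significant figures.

The work to assemble the configuration equals its total potential energy, U = Σ kqᵢqⱼ/rᵢⱼ over all pairs.
The separation is r = 1.05 m.
U = (-1.66×10⁻⁷) = -1.66×10⁻⁷ J.

-1.66×10⁻⁷ J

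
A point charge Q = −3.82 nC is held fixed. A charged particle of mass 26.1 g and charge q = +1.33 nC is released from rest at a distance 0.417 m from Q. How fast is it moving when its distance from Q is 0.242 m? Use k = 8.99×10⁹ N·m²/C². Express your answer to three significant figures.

2.46×10⁻³ m/s

Only the electrostatic force acts, so mechanical energy is conserved: ½mv² = U₁ − U₂ = kQq(1/r₁ − 1/r₂).
U₁ − U₂ = (8.99×10⁹ N·m²/C²)(-3.82×10⁻⁹ C)(1.33×10⁻⁹ C)(1/0.417 − 1/0.242) = 7.92×10⁻⁸ J.
v = √(2·7.92×10⁻⁸/0.0261) = 2.46×10⁻³ m/s.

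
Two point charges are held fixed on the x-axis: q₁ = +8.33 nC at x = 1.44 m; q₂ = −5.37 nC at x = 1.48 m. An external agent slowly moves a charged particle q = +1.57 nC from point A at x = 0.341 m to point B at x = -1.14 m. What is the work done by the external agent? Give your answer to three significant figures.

For quasistatic motion the external work equals the change in potential energy: W_ext = qΔV = q(V_B − V_A).
At A: distances to the source charges are 1.10 m, 1.14 m; V_A = Σ kqᵢ/rᵢ = 25.8 V.
At B: distances to the source charges are 2.58 m, 2.62 m; V_B = Σ kqᵢ/rᵢ = 10.6 V.
ΔV = V_B − V_A = -15.2 V.
W_ext = qΔV = (1.57×10⁻⁹ C)(-15.2 V) = -2.38×10⁻⁸ J.

-2.38×10⁻⁸ J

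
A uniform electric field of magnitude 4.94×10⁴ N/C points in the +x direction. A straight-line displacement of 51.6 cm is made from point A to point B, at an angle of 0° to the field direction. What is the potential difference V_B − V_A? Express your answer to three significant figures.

Only the component of displacement along E changes the potential: ΔV = −E·d·cosθ.
ΔV = −(4.94×10⁴ V/m)(0.516 m)cos0° = -2.55×10⁴ V.

-2.55×10⁴ V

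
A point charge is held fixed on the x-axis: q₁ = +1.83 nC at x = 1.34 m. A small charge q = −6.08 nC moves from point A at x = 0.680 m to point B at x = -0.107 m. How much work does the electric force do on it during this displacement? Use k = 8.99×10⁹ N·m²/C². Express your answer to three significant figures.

The work done by the electric force is W_field = −ΔU = −q(V_B − V_A) = q(V_A − V_B).
At A: distance to the source charge is 0.660 m; V_A = kq₁/r = 24.9 V.
At B: distance to the source charge is 1.45 m; V_B = kq₁/r = 11.4 V.
ΔV = V_B − V_A = -13.6 V.
W_field = −qΔV = −(-6.08×10⁻⁹ C)(-13.6 V) = -8.24×10⁻⁸ J.

-8.24×10⁻⁸ J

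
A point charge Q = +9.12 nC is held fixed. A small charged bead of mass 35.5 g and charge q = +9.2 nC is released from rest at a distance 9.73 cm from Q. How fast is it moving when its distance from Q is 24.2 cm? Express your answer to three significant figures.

Only the electrostatic force acts, so mechanical energy is conserved: ½mv² = U₁ − U₂ = kQq(1/r₁ − 1/r₂).
U₁ − U₂ = (8.99×10⁹ N·m²/C²)(9.12×10⁻⁹ C)(9.20×10⁻⁹ C)(1/0.0973 − 1/0.242) = 4.64×10⁻⁶ J.
v = √(2·4.64×10⁻⁶/0.0355) = 0.0162 m/s.

0.0162 m/s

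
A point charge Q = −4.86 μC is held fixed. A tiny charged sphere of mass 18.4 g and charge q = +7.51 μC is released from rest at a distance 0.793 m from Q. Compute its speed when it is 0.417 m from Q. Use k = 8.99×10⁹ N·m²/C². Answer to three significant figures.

Only the electrostatic force acts, so mechanical energy is conserved: ½mv² = U₁ − U₂ = kQq(1/r₁ − 1/r₂).
U₁ − U₂ = (8.99×10⁹ N·m²/C²)(-4.86×10⁻⁶ C)(7.51×10⁻⁶ C)(1/0.793 − 1/0.417) = 0.373 J.
v = √(2·0.373/0.0184) = 6.37 m/s.

6.37 m/s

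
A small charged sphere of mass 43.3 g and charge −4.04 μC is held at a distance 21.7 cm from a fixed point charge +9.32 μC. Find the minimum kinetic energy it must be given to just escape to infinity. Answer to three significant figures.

To just escape, total mechanical energy must reach zero at infinity: ½mv²_min + U = 0, so ½mv²_min = −U = |kQq|/r.
|U| = |kQq|/r = (8.99×10⁹ N·m²/C²)(9.32×10⁻⁶)(4.04×10⁻⁶)/(0.217) = 1.56 J.

1.56 J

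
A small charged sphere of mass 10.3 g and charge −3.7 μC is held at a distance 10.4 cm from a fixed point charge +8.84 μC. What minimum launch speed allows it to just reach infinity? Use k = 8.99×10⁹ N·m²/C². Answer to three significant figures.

To just escape, total mechanical energy must reach zero at infinity: ½mv²_min + U = 0, so ½mv²_min = −U = |kQq|/r.
|U| = |kQq|/r = (8.99×10⁹ N·m²/C²)(8.84×10⁻⁶)(3.70×10⁻⁶)/(0.104) = 2.83 J.
v_min = √(2|U|/m) = √(2·2.83/0.0103) = 23.4 m/s.

23.4 m/s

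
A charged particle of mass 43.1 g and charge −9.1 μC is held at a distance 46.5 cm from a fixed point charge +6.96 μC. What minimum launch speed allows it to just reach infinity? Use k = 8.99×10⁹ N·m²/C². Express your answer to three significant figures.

To just escape, total mechanical energy must reach zero at infinity: ½mv²_min + U = 0, so ½mv²_min = −U = |kQq|/r.
|U| = |kQq|/r = (8.99×10⁹ N·m²/C²)(6.96×10⁻⁶)(9.10×10⁻⁶)/(0.465) = 1.22 J.
v_min = √(2|U|/m) = √(2·1.22/0.0431) = 7.54 m/s.

7.54 m/s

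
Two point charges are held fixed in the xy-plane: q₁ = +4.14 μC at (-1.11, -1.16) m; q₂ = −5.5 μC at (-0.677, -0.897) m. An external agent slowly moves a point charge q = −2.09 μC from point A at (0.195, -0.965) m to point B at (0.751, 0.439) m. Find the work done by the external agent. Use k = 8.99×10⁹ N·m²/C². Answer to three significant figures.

For quasistatic motion the external work equals the change in potential energy: W_ext = qΔV = q(V_B − V_A).
At A: distances to the source charges are 1.32 m, 0.875 m; V_A = Σ kqᵢ/rᵢ = -2.83×10⁴ V.
At B: distances to the source charges are 2.45 m, 1.96 m; V_B = Σ kqᵢ/rᵢ = -1.01×10⁴ V.
ΔV = V_B − V_A = 1.82×10⁴ V.
W_ext = qΔV = (-2.09×10⁻⁶ C)(1.82×10⁴ V) = -0.0381 J.

-0.0381 J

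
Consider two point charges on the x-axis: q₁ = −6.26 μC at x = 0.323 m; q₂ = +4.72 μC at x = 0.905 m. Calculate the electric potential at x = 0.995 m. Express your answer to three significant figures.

3.88×10⁵ V

The total potential is the scalar sum of each charge's contribution, V = Σ kqᵢ/rᵢ.
Distances from the field point to each charge: r₁ = 0.672 m, r₂ = 0.0900 m.
V = k[(-6.26×10⁻⁶)/(0.672) + (4.72×10⁻⁶)/(0.0900)] = 3.88×10⁵ V.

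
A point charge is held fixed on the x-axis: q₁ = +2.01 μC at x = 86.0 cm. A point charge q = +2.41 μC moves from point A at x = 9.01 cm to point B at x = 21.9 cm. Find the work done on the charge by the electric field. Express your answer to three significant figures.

-0.0114 J

The work done by the electric force is W_field = −ΔU = −q(V_B − V_A) = q(V_A − V_B).
At A: distance to the source charge is 0.770 m; V_A = kq₁/r = 2.35×10⁴ V.
At B: distance to the source charge is 0.641 m; V_B = kq₁/r = 2.82×10⁴ V.
ΔV = V_B − V_A = 4720 V.
W_field = −qΔV = −(2.41×10⁻⁶ C)(4720 V) = -0.0114 J.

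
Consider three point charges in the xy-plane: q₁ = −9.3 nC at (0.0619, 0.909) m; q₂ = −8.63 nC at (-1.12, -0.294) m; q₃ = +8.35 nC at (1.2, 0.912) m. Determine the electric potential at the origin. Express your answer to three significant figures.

The total potential is the scalar sum of each charge's contribution, V = Σ kqᵢ/rᵢ.
Distances from the field point to each charge: r₁ = 0.911 m, r₂ = 1.16 m, r₃ = 1.51 m.
V = k[(-9.30×10⁻⁹)/(0.911) + (-8.63×10⁻⁹)/(1.16) + (8.35×10⁻⁹)/(1.51)] = -109 V.

-109 V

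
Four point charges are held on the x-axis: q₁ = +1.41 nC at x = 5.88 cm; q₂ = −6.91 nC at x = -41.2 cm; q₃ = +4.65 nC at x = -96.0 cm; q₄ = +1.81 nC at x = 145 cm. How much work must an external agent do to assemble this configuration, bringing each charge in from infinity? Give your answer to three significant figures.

-6.68×10⁻⁷ J

The work to assemble the configuration equals its total potential energy, U = Σ kqᵢqⱼ/rᵢⱼ over all pairs.
Pair separations: r₁₂ = 0.471 m, r₁₃ = 1.02 m, r₁₄ = 1.39 m, r₂₃ = 0.548 m, r₂₄ = 1.86 m, r₃₄ = 2.41 m.
Summing all 6 pair terms gives U = -6.68×10⁻⁷ J.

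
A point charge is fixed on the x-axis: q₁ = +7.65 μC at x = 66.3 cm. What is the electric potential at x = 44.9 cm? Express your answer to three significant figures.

3.21×10⁵ V

Electric potential is a scalar, so the contributions from each charge add algebraically: V = Σ kqᵢ/rᵢ.
V = k[(7.65×10⁻⁶)/(0.214)] = 3.21×10⁵ V.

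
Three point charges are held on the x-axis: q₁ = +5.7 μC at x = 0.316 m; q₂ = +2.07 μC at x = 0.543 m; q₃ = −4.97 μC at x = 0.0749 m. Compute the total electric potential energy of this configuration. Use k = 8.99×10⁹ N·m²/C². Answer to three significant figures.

-0.787 J

The assembly work is the sum of pairwise potential energies, U = Σ_{i<j} kqᵢqⱼ/rᵢⱼ.
Pair separations: r₁₂ = 0.227 m, r₁₃ = 0.241 m, r₂₃ = 0.468 m.
U = (0.467) + (-1.06) + (-0.198) = -0.787 J.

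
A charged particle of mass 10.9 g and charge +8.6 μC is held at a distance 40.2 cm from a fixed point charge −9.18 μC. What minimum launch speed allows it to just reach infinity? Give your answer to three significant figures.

18.0 m/s

To just escape, total mechanical energy must reach zero at infinity: ½mv²_min + U = 0, so ½mv²_min = −U = |kQq|/r.
|U| = |kQq|/r = (8.99×10⁹ N·m²/C²)(9.18×10⁻⁶)(8.60×10⁻⁶)/(0.402) = 1.77 J.
v_min = √(2|U|/m) = √(2·1.77/0.0109) = 18.0 m/s.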